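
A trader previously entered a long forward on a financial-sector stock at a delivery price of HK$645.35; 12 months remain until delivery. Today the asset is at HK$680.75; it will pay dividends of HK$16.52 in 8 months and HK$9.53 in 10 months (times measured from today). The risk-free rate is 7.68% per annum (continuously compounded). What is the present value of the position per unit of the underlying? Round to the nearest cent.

PV(remaining dividends) I = 16.52·e^(−0.0768·8/12) + 9.53·e^(−0.0768·10/12) = 24.6347
Current forward F = (S − I)·e^(rT) = (680.75 − 24.6347)·e^(0.0768·12/12) = 656.1153 × 1.079826 = 708.4904
Value (long) = (F − K)·e^(−rT) = (708.4904 − 645.35) × 0.926075 = 58.4727
Value = HK$58.47

HK$58.47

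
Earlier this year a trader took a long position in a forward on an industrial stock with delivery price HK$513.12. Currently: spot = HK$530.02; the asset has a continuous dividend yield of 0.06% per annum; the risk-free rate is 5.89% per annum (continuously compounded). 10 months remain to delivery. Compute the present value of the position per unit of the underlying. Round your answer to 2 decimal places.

HK$41.21

Current fair forward for the remaining 10 months: F = S·e^((r − q)·T), (r − q) = 0.0589 − 0.0006 = 0.0583
F = 530.02 · e^(0.0583 × 10/12) = 530.02 × 1.049783 = 556.4060
Value of long forward = (F − K)·e^(−rT) = (556.4060 − 513.12) · e^(−0.0589·10/12)
= 43.2860 × 0.952102 = 41.21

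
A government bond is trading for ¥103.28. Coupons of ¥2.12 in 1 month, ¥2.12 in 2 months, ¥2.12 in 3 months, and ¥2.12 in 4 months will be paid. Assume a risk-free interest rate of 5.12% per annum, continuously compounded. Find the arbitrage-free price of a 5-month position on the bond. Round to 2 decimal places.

PV(coupons) I = 2.12·e^(−0.0512·1/12) + 2.12·e^(−0.0512·2/12) + 2.12·e^(−0.0512·3/12) + 2.12·e^(−0.0512·4/12)
I = 2.1110 + 2.1020 + 2.0930 + 2.0841 = 8.3901
F = (S − I)·e^(rT) = (103.28 − 8.3901) · e^(0.0512·5/12)
= 94.8899 · e^0.021333 = 94.8899 × 1.021562 = ¥96.94

¥96.94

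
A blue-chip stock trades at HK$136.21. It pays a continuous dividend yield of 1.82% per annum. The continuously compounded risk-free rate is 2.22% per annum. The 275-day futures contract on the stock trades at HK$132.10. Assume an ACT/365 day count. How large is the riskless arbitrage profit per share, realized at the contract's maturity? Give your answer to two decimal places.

HK$4.52 per share

Fair futures: F* = S·e^(carry·T), with carry = (r − q) = 0.0222 − 0.0182 = 0.0040
F* = 136.21 · e^(0.0040 × 275/365) = 136.21 · e^0.003014 = 136.21 × 1.003019 = HK$136.6212
Market HK$132.10 < fair HK$136.6212: forward underpriced → reverse cash-and-carry (short spot, go long the forward).
At maturity, profit = |F_mkt − F*| = |132.10 − 136.6212| = HK$4.52 per share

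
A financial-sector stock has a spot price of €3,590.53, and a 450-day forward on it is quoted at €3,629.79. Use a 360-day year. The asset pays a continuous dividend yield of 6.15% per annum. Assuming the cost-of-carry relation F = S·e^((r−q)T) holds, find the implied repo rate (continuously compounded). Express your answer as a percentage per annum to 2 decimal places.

7.02%

From F = S·e^((r−q)T): (r − q) = ln(F/S)/T
ln(3629.79/3590.53) = ln(1.010934) = 0.010875
(r − q) = 0.010875 / (450/360) = 0.008700
r = ln(F/S)/T + q = 0.008700 + 0.0615 = 0.070200
r = 7.02%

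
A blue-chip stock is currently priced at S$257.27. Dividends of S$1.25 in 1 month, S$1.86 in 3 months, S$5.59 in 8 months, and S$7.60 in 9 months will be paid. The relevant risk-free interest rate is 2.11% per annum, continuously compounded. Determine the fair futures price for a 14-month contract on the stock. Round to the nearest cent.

S$247.19

PV(dividends) I = 1.25·e^(−0.0211·1/12) + 1.86·e^(−0.0211·3/12) + 5.59·e^(−0.0211·8/12) + 7.60·e^(−0.0211·9/12)
I = 1.2478 + 1.8502 + 5.5119 + 7.4807 = 16.0906
F = (S − I)·e^(rT) = (257.27 − 16.0906) · e^(0.0211·14/12)
= 241.1794 · e^0.024617 = 241.1794 × 1.024923 = S$247.19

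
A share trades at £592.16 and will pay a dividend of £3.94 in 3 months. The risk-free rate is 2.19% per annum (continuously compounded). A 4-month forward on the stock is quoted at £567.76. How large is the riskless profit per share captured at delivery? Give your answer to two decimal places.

£24.79 per share

PV(dividends) I = 3.94·e^(−0.0219·3/12) = 3.9185
Fair forward F* = (S − I)·e^(rT) = (592.16 − 3.9185)·e^0.007300 = 588.2415 × 1.007327 = 592.5515
Market £567.76 < fair 592.5515: forward underpriced → reverse cash-and-carry (short the stock, invest proceeds at r, pay the dividends, go long the forward).
Profit at T = |F_mkt − F*| = |567.76 − 592.5515| = £24.79 per share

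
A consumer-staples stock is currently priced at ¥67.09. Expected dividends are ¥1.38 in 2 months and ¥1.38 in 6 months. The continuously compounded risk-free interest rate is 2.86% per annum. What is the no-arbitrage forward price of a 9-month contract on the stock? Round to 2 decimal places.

PV(dividends) I = 1.38·e^(−0.0286·2/12) + 1.38·e^(−0.0286·6/12)
I = 1.3734 + 1.3604 = 2.7338
F = (S − I)·e^(rT) = (67.09 − 2.7338) · e^(0.0286·9/12)
= 64.3562 · e^0.021450 = 64.3562 × 1.021682 = ¥65.75

¥65.75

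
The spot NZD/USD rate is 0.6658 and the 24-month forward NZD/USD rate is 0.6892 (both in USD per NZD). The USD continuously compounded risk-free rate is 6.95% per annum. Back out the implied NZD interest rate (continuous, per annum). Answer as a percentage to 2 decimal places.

F = S·e^((r_USD − r_NZD)T) ⇒ r_NZD = r_USD − ln(F/S)/T
ln(0.6892/0.6658) = 0.034542; /(24/12) = 0.017271
r_NZD = 0.0695 − 0.017271 = 0.052229
r_NZD = 5.22%

5.22%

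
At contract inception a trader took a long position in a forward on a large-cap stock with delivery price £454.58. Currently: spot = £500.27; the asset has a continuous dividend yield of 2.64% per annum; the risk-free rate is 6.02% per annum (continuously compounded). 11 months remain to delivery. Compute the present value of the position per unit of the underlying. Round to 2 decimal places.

£58.13

Current fair forward for the remaining 11 months: F = S·e^((r − q)·T), (r − q) = 0.0602 − 0.0264 = 0.0338
F = 500.27 · e^(0.0338 × 11/12) = 500.27 × 1.031468 = 516.0125
Value of long forward = (F − K)·e^(−rT) = (516.0125 − 454.58) · e^(−0.0602·11/12)
= 61.4325 × 0.946312 = 58.13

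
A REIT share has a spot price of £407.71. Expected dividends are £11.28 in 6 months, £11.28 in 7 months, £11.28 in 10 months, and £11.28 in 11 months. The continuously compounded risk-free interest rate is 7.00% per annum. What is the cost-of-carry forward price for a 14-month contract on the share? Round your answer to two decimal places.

£395.81

PV(dividends) I = 11.28·e^(−0.0700·6/12) + 11.28·e^(−0.0700·7/12) + 11.28·e^(−0.0700·10/12) + 11.28·e^(−0.0700·11/12)
I = 10.8920 + 10.8287 + 10.6408 + 10.5789 = 42.9404
F = (S − I)·e^(rT) = (407.71 − 42.9404) · e^(0.0700·14/12)
= 364.7696 · e^0.081667 = 364.7696 × 1.085094 = £395.81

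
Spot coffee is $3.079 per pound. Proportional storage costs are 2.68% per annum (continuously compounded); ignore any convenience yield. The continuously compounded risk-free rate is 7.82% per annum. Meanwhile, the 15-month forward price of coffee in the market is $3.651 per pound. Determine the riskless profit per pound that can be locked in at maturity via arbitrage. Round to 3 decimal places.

Fair forward: F* = S·e^(carry·T), with carry = (r + u) = 0.0782 + 0.0268 = 0.1050
F* = 3.079 · e^(0.1050 × 15/12) = 3.079 · e^0.131250 = 3.079 × 1.140253 = $3.5108
Market $3.651 > fair $3.5108: forward overpriced → cash-and-carry (buy spot, short the forward).
At maturity, profit = |F_mkt − F*| = |3.651 − 3.5108| = $0.140 per pound

$0.140 per pound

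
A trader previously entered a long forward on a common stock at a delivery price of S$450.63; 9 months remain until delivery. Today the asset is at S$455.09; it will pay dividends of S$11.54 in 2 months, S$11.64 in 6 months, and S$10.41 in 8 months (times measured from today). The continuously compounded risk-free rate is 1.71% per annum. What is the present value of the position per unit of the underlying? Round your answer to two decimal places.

-S$23.14

PV(remaining dividends) I = 11.54·e^(−0.0171·2/12) + 11.64·e^(−0.0171·6/12) + 10.41·e^(−0.0171·8/12) = 33.3401
Current forward F = (S − I)·e^(rT) = (455.09 − 33.3401)·e^(0.0171·9/12) = 421.7499 × 1.012908 = 427.1938
Value (long) = (F − K)·e^(−rT) = (427.1938 − 450.63) × 0.987257 = -23.1376
Value = -S$23.14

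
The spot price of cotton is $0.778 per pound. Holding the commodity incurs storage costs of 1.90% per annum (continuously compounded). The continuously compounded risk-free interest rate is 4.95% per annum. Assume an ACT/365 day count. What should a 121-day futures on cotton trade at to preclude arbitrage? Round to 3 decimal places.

$0.796 per pound

Net carry = r + u − y = 0.0495 + 0.0190 − 0.0000 = 0.0685
F = S·e^((r+u−y)T) = 0.778 · e^(0.0685 × 121/365) = 0.778 · e^0.022708
= 0.778 × 1.022968 = $0.796 per pound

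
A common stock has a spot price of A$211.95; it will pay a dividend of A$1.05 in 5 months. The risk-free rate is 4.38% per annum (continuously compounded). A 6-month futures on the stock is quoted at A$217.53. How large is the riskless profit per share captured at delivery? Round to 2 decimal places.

A$1.94 per share

PV(dividends) I = 1.05·e^(−0.0438·5/12) = 1.0310
Fair futures F* = (S − I)·e^(rT) = (211.95 − 1.0310)·e^0.021900 = 210.9190 × 1.022142 = 215.5892
Market A$217.53 > fair 215.5892: forward overpriced → cash-and-carry (borrow at r, buy the stock and collect the dividends, short the forward).
Profit at T = |F_mkt − F*| = |217.53 − 215.5892| = A$1.94 per share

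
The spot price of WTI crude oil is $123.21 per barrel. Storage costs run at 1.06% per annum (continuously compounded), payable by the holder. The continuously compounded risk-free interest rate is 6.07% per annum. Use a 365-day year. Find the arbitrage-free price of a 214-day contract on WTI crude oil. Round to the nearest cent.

Net carry = r + u − y = 0.0607 + 0.0106 − 0.0000 = 0.0713
F = S·e^((r+u−y)T) = 123.21 · e^(0.0713 × 214/365) = 123.21 · e^0.041803
= 123.21 × 1.042689 = $128.47 per barrel

$128.47 per barrel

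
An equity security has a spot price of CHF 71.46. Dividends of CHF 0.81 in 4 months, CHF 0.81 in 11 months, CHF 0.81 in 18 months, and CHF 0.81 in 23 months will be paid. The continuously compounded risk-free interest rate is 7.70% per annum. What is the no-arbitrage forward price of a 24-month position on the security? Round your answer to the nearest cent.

CHF 79.90

PV(dividends) I = 0.81·e^(−0.0770·4/12) + 0.81·e^(−0.0770·11/12) + 0.81·e^(−0.0770·18/12) + 0.81·e^(−0.0770·23/12)
I = 0.7895 + 0.7548 + 0.7216 + 0.6989 = 2.9648
F = (S − I)·e^(rT) = (71.46 − 2.9648) · e^(0.0770·24/12)
= 68.4952 · e^0.154000 = 68.4952 × 1.166491 = CHF 79.90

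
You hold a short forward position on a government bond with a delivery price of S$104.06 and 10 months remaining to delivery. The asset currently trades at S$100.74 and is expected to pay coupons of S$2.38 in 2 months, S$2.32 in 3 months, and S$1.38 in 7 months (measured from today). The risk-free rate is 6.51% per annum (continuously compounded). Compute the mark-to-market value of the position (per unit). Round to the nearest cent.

S$3.79

PV(remaining coupons) I = 2.38·e^(−0.0651·2/12) + 2.32·e^(−0.0651·3/12) + 1.38·e^(−0.0651·7/12) = 5.9654
Current forward F = (S − I)·e^(rT) = (100.74 − 5.9654)·e^(0.0651·10/12) = 94.7746 × 1.055749 = 100.0582
Value (long) = (F − K)·e^(−rT) = (100.0582 − 104.06) × 0.947195 = -3.7905
Short position value = −(long value) = S$3.79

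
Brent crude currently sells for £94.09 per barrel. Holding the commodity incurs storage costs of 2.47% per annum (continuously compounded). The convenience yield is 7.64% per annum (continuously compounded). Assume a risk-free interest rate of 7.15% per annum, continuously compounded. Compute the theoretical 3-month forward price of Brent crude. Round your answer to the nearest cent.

Net carry = r + u − y = 0.0715 + 0.0247 − 0.0764 = 0.0198
F = S·e^((r+u−y)T) = 94.09 · e^(0.0198 × 3/12) = 94.09 · e^0.004950
= 94.09 × 1.004962 = £94.56 per barrel

£94.56 per barrel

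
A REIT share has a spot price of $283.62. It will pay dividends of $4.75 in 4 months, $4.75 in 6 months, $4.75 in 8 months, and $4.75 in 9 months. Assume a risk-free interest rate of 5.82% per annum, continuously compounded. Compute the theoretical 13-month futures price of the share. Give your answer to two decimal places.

PV(dividends) I = 4.75·e^(−0.0582·4/12) + 4.75·e^(−0.0582·6/12) + 4.75·e^(−0.0582·8/12) + 4.75·e^(−0.0582·9/12)
I = 4.6587 + 4.6138 + 4.5692 + 4.5471 = 18.3888
F = (S − I)·e^(rT) = (283.62 − 18.3888) · e^(0.0582·13/12)
= 265.2312 · e^0.063050 = 265.2312 × 1.065080 = $282.49

$282.49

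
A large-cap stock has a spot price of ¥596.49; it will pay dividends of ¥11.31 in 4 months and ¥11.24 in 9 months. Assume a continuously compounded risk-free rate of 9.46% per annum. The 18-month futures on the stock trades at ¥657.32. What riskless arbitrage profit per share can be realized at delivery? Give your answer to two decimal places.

PV(dividends) I = 11.31·e^(−0.0946·4/12) + 11.24·e^(−0.0946·9/12) = 21.4291
Fair futures F* = (S − I)·e^(rT) = (596.49 − 21.4291)·e^0.141900 = 575.0609 × 1.152461 = 662.7353
Market ¥657.32 < fair 662.7353: forward underpriced → reverse cash-and-carry (short the stock, invest proceeds at r, pay the dividends, go long the forward).
Profit at T = |F_mkt − F*| = |657.32 − 662.7353| = ¥5.42 per share

¥5.42 per share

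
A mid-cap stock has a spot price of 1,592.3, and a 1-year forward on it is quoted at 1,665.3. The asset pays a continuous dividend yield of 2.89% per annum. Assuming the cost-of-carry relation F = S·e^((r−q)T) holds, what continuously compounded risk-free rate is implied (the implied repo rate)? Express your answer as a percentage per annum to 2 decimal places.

7.37%

From F = S·e^((r−q)T): (r − q) = ln(F/S)/T
ln(1665.3/1592.3) = ln(1.045846) = 0.044826
(r − q) = 0.044826 / (12/12) = 0.044826
r = ln(F/S)/T + q = 0.044826 + 0.0289 = 0.073726
r = 7.37%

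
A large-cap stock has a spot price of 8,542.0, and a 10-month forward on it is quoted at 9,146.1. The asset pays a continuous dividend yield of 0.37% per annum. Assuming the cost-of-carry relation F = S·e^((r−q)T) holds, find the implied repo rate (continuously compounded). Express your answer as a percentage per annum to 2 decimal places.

From F = S·e^((r−q)T): (r − q) = ln(F/S)/T
ln(9146.1/8542.0) = ln(1.070721) = 0.068332
(r − q) = 0.068332 / (10/12) = 0.081998
r = ln(F/S)/T + q = 0.081998 + 0.0037 = 0.085698
r = 8.57%

8.57%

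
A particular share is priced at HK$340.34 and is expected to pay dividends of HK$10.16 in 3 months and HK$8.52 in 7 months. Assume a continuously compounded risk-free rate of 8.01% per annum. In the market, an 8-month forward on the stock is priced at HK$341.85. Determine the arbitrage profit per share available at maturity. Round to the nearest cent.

PV(dividends) I = 10.16·e^(−0.0801·3/12) + 8.52·e^(−0.0801·7/12) = 18.0896
Fair forward F* = (S − I)·e^(rT) = (340.34 − 18.0896)·e^0.053400 = 322.2504 × 1.054852 = 339.9265
Market HK$341.85 > fair 339.9265: forward overpriced → cash-and-carry (borrow at r, buy the stock and collect the dividends, short the forward).
Profit at T = |F_mkt − F*| = |341.85 − 339.9265| = HK$1.92 per share

HK$1.92 per share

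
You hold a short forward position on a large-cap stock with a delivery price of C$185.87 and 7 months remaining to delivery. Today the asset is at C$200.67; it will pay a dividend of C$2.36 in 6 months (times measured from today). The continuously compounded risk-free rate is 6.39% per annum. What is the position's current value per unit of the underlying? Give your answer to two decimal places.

PV(remaining dividends) I = 2.36·e^(−0.0639·6/12) = 2.2858
Current forward F = (S − I)·e^(rT) = (200.67 − 2.2858)·e^(0.0639·7/12) = 198.3842 × 1.037978 = 205.9184
Value (long) = (F − K)·e^(−rT) = (205.9184 − 185.87) × 0.963411 = 19.3148
Short position value = −(long value) = -C$19.31

-C$19.31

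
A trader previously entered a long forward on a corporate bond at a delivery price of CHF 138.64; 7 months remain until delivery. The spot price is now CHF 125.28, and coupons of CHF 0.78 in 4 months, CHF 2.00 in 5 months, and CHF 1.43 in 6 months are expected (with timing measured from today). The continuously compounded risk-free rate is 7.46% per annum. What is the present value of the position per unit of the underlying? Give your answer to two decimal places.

-CHF 11.53

PV(remaining coupons) I = 0.78·e^(−0.0746·4/12) + 2.00·e^(−0.0746·5/12) + 1.43·e^(−0.0746·6/12) = 4.0773
Current forward F = (S − I)·e^(rT) = (125.28 − 4.0773)·e^(0.0746·7/12) = 121.2027 × 1.044477 = 126.5934
Value (long) = (F − K)·e^(−rT) = (126.5934 − 138.64) × 0.957417 = -11.5336
Value = -CHF 11.53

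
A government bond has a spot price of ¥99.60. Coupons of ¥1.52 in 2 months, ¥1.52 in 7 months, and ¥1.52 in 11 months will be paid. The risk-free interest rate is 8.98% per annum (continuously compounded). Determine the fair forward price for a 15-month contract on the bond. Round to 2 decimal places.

¥106.58

PV(coupons) I = 1.52·e^(−0.0898·2/12) + 1.52·e^(−0.0898·7/12) + 1.52·e^(−0.0898·11/12)
I = 1.4974 + 1.4424 + 1.3999 = 4.3397
F = (S − I)·e^(rT) = (99.60 − 4.3397) · e^(0.0898·15/12)
= 95.2603 · e^0.112250 = 95.2603 × 1.118793 = ¥106.58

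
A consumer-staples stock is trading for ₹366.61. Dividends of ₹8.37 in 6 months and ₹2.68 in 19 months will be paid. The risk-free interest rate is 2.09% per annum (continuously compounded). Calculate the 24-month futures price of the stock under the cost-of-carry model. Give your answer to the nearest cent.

PV(dividends) I = 8.37·e^(−0.0209·6/12) + 2.68·e^(−0.0209·19/12)
I = 8.2830 + 2.5928 = 10.8758
F = (S − I)·e^(rT) = (366.61 − 10.8758) · e^(0.0209·24/12)
= 355.7342 · e^0.041800 = 355.7342 × 1.042686 = ₹370.92

₹370.92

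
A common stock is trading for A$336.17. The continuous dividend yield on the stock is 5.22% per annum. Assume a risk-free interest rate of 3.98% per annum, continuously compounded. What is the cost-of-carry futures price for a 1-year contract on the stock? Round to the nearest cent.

F = S·e^((r − q)T) = 336.17 · e^((0.0398 − 0.0522) × 1)
= 336.17 · e^-0.012400 = 336.17 × 0.987677
F = A$332.03

A$332.03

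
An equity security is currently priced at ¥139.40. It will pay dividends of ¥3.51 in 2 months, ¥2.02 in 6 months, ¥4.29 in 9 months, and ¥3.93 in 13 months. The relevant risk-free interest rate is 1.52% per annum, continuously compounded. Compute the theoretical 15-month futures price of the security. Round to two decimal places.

¥128.20

PV(dividends) I = 3.51·e^(−0.0152·2/12) + 2.02·e^(−0.0152·6/12) + 4.29·e^(−0.0152·9/12) + 3.93·e^(−0.0152·13/12)
I = 3.5011 + 2.0047 + 4.2414 + 3.8658 = 13.6130
F = (S − I)·e^(rT) = (139.40 − 13.6130) · e^(0.0152·15/12)
= 125.7870 · e^0.019000 = 125.7870 × 1.019182 = ¥128.20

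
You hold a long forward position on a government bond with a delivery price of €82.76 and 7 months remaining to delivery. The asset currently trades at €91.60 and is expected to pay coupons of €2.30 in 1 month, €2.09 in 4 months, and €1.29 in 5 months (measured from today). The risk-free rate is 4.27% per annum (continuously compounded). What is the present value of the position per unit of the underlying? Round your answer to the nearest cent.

€5.26

PV(remaining coupons) I = 2.30·e^(−0.0427·1/12) + 2.09·e^(−0.0427·4/12) + 1.29·e^(−0.0427·5/12) = 5.6195
Current forward F = (S − I)·e^(rT) = (91.60 − 5.6195)·e^(0.0427·7/12) = 85.9805 × 1.025221 = 88.1490
Value (long) = (F − K)·e^(−rT) = (88.1490 − 82.76) × 0.975399 = 5.2564
Value = €5.26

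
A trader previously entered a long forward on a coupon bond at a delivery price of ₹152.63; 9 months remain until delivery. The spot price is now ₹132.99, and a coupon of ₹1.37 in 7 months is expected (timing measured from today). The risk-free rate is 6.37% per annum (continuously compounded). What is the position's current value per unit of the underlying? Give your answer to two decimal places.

PV(remaining coupons) I = 1.37·e^(−0.0637·7/12) = 1.3200
Current forward F = (S − I)·e^(rT) = (132.99 − 1.3200)·e^(0.0637·9/12) = 131.6700 × 1.048935 = 138.1133
Value (long) = (F − K)·e^(−rT) = (138.1133 − 152.63) × 0.953348 = -13.8395
Value = -₹13.84

-₹13.84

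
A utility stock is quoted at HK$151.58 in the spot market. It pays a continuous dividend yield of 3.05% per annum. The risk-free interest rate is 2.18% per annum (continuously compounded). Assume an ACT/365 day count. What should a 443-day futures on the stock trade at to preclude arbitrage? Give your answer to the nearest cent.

F = S·e^((r − q)T) = 151.58 · e^((0.0218 − 0.0305) × 443/365)
= 151.58 · e^-0.010559 = 151.58 × 0.989497
F = HK$149.99

HK$149.99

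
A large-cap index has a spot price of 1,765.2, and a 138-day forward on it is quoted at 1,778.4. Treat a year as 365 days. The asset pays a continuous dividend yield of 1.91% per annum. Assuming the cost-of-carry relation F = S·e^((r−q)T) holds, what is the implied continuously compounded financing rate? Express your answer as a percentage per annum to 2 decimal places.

3.88%

From F = S·e^((r−q)T): (r − q) = ln(F/S)/T
ln(1778.4/1765.2) = ln(1.007478) = 0.007450
(r − q) = 0.007450 / (138/365) = 0.019705
r = ln(F/S)/T + q = 0.019705 + 0.0191 = 0.038805
r = 3.88%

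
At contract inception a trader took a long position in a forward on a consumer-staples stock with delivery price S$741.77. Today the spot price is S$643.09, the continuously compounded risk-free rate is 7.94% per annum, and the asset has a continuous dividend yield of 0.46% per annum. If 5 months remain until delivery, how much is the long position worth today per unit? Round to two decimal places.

-S$75.77

Current fair forward for the remaining 5 months: F = S·e^((r − q)·T), (r − q) = 0.0794 − 0.0046 = 0.0748
F = 643.09 · e^(0.0748 × 5/12) = 643.09 × 1.031657 = 663.4483
Value of long forward = (F − K)·e^(−rT) = (663.4483 − 741.77) · e^(−0.0794·5/12)
= -78.3217 × 0.967458 = -75.77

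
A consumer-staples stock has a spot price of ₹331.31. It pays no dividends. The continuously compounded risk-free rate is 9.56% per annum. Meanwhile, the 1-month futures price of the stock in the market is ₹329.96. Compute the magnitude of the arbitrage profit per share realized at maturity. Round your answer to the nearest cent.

Fair futures: F* = S·e^(carry·T), with carry = r = 0.0956
F* = 331.31 · e^(0.0956 × 1/12) = 331.31 · e^0.007967 = 331.31 × 1.007999 = ₹333.9601
Market ₹329.96 < fair ₹333.9601: forward underpriced → reverse cash-and-carry (short spot, go long the forward).
At maturity, profit = |F_mkt − F*| = |329.96 − 333.9601| = ₹4.00 per share

₹4.00 per share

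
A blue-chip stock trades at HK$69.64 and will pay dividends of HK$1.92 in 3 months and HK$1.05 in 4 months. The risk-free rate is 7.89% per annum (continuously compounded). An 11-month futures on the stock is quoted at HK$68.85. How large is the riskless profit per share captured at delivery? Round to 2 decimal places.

HK$2.89 per share

PV(dividends) I = 1.92·e^(−0.0789·3/12) + 1.05·e^(−0.0789·4/12) = 2.9052
Fair futures F* = (S − I)·e^(rT) = (69.64 − 2.9052)·e^0.072325 = 66.7348 × 1.075005 = 71.7402
Market HK$68.85 < fair 71.7402: forward underpriced → reverse cash-and-carry (short the stock, invest proceeds at r, pay the dividends, go long the forward).
Profit at T = |F_mkt − F*| = |68.85 − 71.7402| = HK$2.89 per share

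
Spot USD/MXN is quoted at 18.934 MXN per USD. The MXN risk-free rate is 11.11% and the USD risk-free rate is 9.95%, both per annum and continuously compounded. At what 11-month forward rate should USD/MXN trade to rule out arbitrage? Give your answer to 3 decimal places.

19.136

F = S·e^((r_MXN − r_USD)T) = 18.934 · e^((0.1111 − 0.0995) × 11/12)
= 18.934 · e^0.010633 = 18.934 × 1.010690
F = 19.136 MXN per USD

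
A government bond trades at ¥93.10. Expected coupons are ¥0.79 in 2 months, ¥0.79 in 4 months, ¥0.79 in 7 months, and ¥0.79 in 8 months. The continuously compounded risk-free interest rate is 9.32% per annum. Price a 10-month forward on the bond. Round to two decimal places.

PV(coupons) I = 0.79·e^(−0.0932·2/12) + 0.79·e^(−0.0932·4/12) + 0.79·e^(−0.0932·7/12) + 0.79·e^(−0.0932·8/12)
I = 0.7778 + 0.7658 + 0.7482 + 0.7424 = 3.0342
F = (S − I)·e^(rT) = (93.10 − 3.0342) · e^(0.0932·10/12)
= 90.0658 · e^0.077667 = 90.0658 × 1.080763 = ¥97.34

¥97.34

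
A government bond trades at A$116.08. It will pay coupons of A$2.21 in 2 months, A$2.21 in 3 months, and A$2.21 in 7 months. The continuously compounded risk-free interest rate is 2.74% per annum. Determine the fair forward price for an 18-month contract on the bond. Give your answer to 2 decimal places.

A$114.10

PV(coupons) I = 2.21·e^(−0.0274·2/12) + 2.21·e^(−0.0274·3/12) + 2.21·e^(−0.0274·7/12)
I = 2.1999 + 2.1949 + 2.1750 = 6.5698
F = (S − I)·e^(rT) = (116.08 − 6.5698) · e^(0.0274·18/12)
= 109.5102 · e^0.041100 = 109.5102 × 1.041956 = A$114.10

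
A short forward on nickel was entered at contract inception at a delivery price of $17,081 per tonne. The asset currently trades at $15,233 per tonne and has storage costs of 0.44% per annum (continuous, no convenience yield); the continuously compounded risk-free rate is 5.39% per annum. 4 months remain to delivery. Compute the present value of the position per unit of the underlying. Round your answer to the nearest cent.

Current fair forward for the remaining 4 months: F = S·e^((r + u)·T), (r + u) = 0.0539 + 0.0044 = 0.0583
F = 15233 · e^(0.0583 × 4/12) = 15233 × 1.01962339 = 15531.9231
Value of long forward = (F − K)·e^(−rT) = (15531.9231 − 17081) · e^(−0.0539·4/12)
= -1549.0769 × 0.98219377 = -1521.49
Short position value = −(long value) = $1521.49

$1521.49 per tonne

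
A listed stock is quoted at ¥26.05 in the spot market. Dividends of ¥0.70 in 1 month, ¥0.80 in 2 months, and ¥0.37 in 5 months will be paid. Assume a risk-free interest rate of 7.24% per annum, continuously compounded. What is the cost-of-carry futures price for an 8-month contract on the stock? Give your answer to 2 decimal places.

¥25.40

PV(dividends) I = 0.70·e^(−0.0724·1/12) + 0.80·e^(−0.0724·2/12) + 0.37·e^(−0.0724·5/12)
I = 0.6958 + 0.7904 + 0.3590 = 1.8452
F = (S − I)·e^(rT) = (26.05 − 1.8452) · e^(0.0724·8/12)
= 24.2048 · e^0.048267 = 24.2048 × 1.049451 = ¥25.40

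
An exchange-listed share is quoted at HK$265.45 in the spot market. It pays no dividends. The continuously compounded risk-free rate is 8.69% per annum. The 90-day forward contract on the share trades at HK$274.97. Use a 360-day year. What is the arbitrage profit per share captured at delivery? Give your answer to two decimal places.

HK$3.69 per share

Fair forward: F* = S·e^(carry·T), with carry = r = 0.0869
F* = 265.45 · e^(0.0869 × 90/360) = 265.45 · e^0.021725 = 265.45 × 1.021963 = HK$271.2801
Market HK$274.97 > fair HK$271.2801: forward overpriced → cash-and-carry (buy spot, short the forward).
At maturity, profit = |F_mkt − F*| = |274.97 − 271.2801| = HK$3.69 per share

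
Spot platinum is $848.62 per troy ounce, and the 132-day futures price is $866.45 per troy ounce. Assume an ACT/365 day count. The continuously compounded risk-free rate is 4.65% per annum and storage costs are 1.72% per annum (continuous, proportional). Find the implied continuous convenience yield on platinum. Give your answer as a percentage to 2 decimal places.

0.62%

F = S·e^((r+u−y)T) ⇒ (r+u−y) = ln(F/S)/T
ln(866.45/848.62) = 0.020793; /T ⇒ 0.057496
y = r + u − ln(F/S)/T = 0.0465 + 0.0172 − 0.057496 = 0.006204
y = 0.62%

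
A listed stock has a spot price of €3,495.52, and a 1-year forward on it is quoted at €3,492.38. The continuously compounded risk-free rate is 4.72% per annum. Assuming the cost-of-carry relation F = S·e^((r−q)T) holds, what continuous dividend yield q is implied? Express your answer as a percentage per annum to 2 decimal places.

4.81%

From F = S·e^((r−q)T): (r − q) = ln(F/S)/T
ln(3492.38/3495.52) = ln(0.999102) = -0.000898
(r − q) = -0.000898 / (12/12) = -0.000898
q = r − ln(F/S)/T = 0.0472 + 0.000898 = 0.048098
q = 4.81%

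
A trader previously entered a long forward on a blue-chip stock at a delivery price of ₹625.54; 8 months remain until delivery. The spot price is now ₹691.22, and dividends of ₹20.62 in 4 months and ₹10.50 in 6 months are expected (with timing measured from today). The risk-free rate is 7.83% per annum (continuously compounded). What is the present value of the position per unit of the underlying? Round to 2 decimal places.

₹67.31

PV(remaining dividends) I = 20.62·e^(−0.0783·4/12) + 10.50·e^(−0.0783·6/12) = 30.1856
Current forward F = (S − I)·e^(rT) = (691.22 − 30.1856)·e^(0.0783·8/12) = 661.0344 × 1.053586 = 696.4566
Value (long) = (F − K)·e^(−rT) = (696.4566 − 625.54) × 0.949139 = 67.3097
Value = ₹67.31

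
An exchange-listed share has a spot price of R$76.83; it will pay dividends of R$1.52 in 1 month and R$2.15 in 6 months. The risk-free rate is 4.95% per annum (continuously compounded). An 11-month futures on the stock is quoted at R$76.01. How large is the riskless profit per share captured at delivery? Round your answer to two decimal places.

R$0.61 per share

PV(dividends) I = 1.52·e^(−0.0495·1/12) + 2.15·e^(−0.0495·6/12) = 3.6112
Fair futures F* = (S − I)·e^(rT) = (76.83 − 3.6112)·e^0.045375 = 73.2188 × 1.046420 = 76.6176
Market R$76.01 < fair 76.6176: forward underpriced → reverse cash-and-carry (short the stock, invest proceeds at r, pay the dividends, go long the forward).
Profit at T = |F_mkt − F*| = |76.01 − 76.6176| = R$0.61 per share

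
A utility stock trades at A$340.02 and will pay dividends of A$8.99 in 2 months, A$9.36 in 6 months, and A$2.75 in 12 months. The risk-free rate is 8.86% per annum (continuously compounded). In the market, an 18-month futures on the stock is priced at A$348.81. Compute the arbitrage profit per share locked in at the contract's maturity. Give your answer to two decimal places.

A$16.32 per share

PV(dividends) I = 8.99·e^(−0.0886·2/12) + 9.36·e^(−0.0886·6/12) + 2.75·e^(−0.0886·12/12) = 20.3295
Fair futures F* = (S − I)·e^(rT) = (340.02 − 20.3295)·e^0.132900 = 319.6905 × 1.142136 = 365.1300
Market A$348.81 < fair 365.1300: forward underpriced → reverse cash-and-carry (short the stock, invest proceeds at r, pay the dividends, go long the forward).
Profit at T = |F_mkt − F*| = |348.81 − 365.1300| = A$16.32 per share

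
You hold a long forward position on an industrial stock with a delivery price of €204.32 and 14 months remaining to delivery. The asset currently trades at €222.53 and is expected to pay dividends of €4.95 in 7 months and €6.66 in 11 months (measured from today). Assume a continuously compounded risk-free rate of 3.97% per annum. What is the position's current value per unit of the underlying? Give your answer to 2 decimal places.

PV(remaining dividends) I = 4.95·e^(−0.0397·7/12) + 6.66·e^(−0.0397·11/12) = 11.2587
Current forward F = (S − I)·e^(rT) = (222.53 − 11.2587)·e^(0.0397·14/12) = 211.2713 × 1.047406 = 221.2868
Value (long) = (F − K)·e^(−rT) = (221.2868 − 204.32) × 0.954740 = 16.1989
Value = €16.20

€16.20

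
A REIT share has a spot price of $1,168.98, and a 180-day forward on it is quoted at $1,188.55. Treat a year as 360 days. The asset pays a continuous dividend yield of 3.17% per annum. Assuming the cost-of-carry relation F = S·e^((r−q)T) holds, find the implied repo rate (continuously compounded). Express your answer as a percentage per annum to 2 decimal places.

6.49%

From F = S·e^((r−q)T): (r − q) = ln(F/S)/T
ln(1188.55/1168.98) = ln(1.016741) = 0.016602
(r − q) = 0.016602 / (180/360) = 0.033204
r = ln(F/S)/T + q = 0.033204 + 0.0317 = 0.064904
r = 6.49%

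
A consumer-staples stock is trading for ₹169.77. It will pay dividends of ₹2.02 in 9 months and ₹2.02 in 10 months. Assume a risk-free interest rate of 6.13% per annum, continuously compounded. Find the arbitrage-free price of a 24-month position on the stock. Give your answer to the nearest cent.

₹187.56

PV(dividends) I = 2.02·e^(−0.0613·9/12) + 2.02·e^(−0.0613·10/12)
I = 1.9292 + 1.9194 = 3.8486
F = (S − I)·e^(rT) = (169.77 − 3.8486) · e^(0.0613·24/12)
= 165.9214 · e^0.122600 = 165.9214 × 1.130432 = ₹187.56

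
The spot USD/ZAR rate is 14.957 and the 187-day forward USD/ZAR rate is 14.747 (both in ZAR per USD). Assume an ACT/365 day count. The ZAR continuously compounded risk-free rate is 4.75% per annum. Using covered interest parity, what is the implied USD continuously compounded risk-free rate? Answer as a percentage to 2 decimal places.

7.51%

F = S·e^((r_ZAR − r_USD)T) ⇒ r_USD = r_ZAR − ln(F/S)/T
ln(14.747/14.957) = -0.014140; /(187/365) = -0.027599
r_USD = 0.0475 + 0.027599 = 0.075099
r_USD = 7.51%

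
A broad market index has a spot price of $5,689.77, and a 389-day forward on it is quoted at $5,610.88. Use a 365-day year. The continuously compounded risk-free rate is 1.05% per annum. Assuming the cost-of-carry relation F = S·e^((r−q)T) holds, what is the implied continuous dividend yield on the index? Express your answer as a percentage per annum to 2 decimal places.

From F = S·e^((r−q)T): (r − q) = ln(F/S)/T
ln(5610.88/5689.77) = ln(0.986135) = -0.013962
(r − q) = -0.013962 / (389/365) = -0.013101
q = r − ln(F/S)/T = 0.0105 + 0.013101 = 0.023601
q = 2.36%

2.36%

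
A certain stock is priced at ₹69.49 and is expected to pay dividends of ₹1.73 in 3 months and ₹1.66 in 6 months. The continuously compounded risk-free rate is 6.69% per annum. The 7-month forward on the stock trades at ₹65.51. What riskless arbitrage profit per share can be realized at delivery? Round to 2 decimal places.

PV(dividends) I = 1.73·e^(−0.0669·3/12) + 1.66·e^(−0.0669·6/12) = 3.3067
Fair forward F* = (S − I)·e^(rT) = (69.49 − 3.3067)·e^0.039025 = 66.1833 × 1.039796 = 68.8171
Market ₹65.51 < fair 68.8171: forward underpriced → reverse cash-and-carry (short the stock, invest proceeds at r, pay the dividends, go long the forward).
Profit at T = |F_mkt − F*| = |65.51 − 68.8171| = ₹3.31 per share

₹3.31 per share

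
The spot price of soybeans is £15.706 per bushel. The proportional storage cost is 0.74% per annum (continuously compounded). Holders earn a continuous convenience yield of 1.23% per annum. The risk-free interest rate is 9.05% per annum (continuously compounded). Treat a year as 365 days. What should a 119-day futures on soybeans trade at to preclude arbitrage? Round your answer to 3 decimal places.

Net carry = r + u − y = 0.0905 + 0.0074 − 0.0123 = 0.0856
F = S·e^((r+u−y)T) = 15.706 · e^(0.0856 × 119/365) = 15.706 · e^0.027908
= 15.706 × 1.028301 = £16.150 per bushel

£16.150 per bushel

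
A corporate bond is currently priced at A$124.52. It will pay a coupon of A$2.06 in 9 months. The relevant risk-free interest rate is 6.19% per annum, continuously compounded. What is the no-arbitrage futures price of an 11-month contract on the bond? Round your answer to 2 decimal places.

A$129.71

PV(coupons) I = 2.06·e^(−0.0619·9/12)
I = 1.9666
F = (S − I)·e^(rT) = (124.52 − 1.9666) · e^(0.0619·11/12)
= 122.5534 · e^0.056742 = 122.5534 × 1.058383 = A$129.71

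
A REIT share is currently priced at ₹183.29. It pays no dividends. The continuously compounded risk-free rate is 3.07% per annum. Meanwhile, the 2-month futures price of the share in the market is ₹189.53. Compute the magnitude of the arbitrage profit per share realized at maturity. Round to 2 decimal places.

₹5.30 per share

Fair futures: F* = S·e^(carry·T), with carry = r = 0.0307
F* = 183.29 · e^(0.0307 × 2/12) = 183.29 · e^0.005117 = 183.29 × 1.005130 = ₹184.2303
Market ₹189.53 > fair ₹184.2303: forward overpriced → cash-and-carry (buy spot, short the forward).
At maturity, profit = |F_mkt − F*| = |189.53 − 184.2303| = ₹5.30 per share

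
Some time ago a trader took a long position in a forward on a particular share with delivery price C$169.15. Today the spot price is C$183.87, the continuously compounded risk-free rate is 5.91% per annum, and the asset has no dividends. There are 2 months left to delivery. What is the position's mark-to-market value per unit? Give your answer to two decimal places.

C$16.38

Current fair forward for the remaining 2 months: F = S·e^(r·T), r = 0.0591
F = 183.87 · e^(0.0591 × 2/12) = 183.87 × 1.009899 = 185.6901
Value of long forward = (F − K)·e^(−rT) = (185.6901 − 169.15) · e^(−0.0591·2/12)
= 16.5401 × 0.990198 = 16.38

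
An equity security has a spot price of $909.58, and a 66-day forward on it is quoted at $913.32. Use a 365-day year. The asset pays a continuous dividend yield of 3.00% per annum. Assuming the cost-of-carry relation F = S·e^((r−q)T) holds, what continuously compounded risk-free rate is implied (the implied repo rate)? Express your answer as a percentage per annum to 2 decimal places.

5.27%

From F = S·e^((r−q)T): (r − q) = ln(F/S)/T
ln(913.32/909.58) = ln(1.004112) = 0.004104
(r − q) = 0.004104 / (66/365) = 0.022696
r = ln(F/S)/T + q = 0.022696 + 0.0300 = 0.052696
r = 5.27%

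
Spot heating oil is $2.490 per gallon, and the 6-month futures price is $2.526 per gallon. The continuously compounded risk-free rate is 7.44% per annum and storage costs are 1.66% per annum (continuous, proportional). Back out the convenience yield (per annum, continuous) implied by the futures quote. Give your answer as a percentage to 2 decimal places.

F = S·e^((r+u−y)T) ⇒ (r+u−y) = ln(F/S)/T
ln(2.526/2.490) = 0.014354; /T ⇒ 0.028708
y = r + u − ln(F/S)/T = 0.0744 + 0.0166 − 0.028708 = 0.062292
y = 6.23%

6.23%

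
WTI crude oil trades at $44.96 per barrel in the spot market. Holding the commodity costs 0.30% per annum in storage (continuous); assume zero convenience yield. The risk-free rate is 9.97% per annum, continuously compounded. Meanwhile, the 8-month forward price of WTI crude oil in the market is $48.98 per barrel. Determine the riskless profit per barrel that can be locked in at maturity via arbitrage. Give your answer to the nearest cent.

$0.83 per barrel

Fair forward: F* = S·e^(carry·T), with carry = (r + u) = 0.0997 + 0.0030 = 0.1027
F* = 44.96 · e^(0.1027 × 8/12) = 44.96 · e^0.068467 = 44.96 × 1.070865 = $48.1461
Market $48.98 > fair $48.1461: forward overpriced → cash-and-carry (buy spot, short the forward).
At maturity, profit = |F_mkt − F*| = |48.98 − 48.1461| = $0.83 per barrel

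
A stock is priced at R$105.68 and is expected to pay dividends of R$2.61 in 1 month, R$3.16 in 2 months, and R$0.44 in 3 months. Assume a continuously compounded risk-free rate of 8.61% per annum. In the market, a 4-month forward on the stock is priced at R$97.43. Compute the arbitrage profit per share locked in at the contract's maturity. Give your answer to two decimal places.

PV(dividends) I = 2.61·e^(−0.0861·1/12) + 3.16·e^(−0.0861·2/12) + 0.44·e^(−0.0861·3/12) = 6.1369
Fair forward F* = (S − I)·e^(rT) = (105.68 − 6.1369)·e^0.028700 = 99.5431 × 1.029116 = 102.4414
Market R$97.43 < fair 102.4414: forward underpriced → reverse cash-and-carry (short the stock, invest proceeds at r, pay the dividends, go long the forward).
Profit at T = |F_mkt − F*| = |97.43 − 102.4414| = R$5.01 per share

R$5.01 per share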